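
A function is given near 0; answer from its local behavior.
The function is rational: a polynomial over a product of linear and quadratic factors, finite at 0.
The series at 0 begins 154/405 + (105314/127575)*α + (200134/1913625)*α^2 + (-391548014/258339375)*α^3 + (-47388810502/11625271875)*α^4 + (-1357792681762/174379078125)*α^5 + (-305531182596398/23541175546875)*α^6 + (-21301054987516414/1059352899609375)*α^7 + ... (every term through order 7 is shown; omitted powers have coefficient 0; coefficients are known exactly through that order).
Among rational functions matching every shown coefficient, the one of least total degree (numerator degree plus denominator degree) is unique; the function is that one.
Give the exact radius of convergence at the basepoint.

The radius of convergence is 9/11.

No rational of total degree below 5 reproduces all 8 coefficients; solving the [2/3] Pade equations on them gives f(α) = (24*α**2/11 + 3*α/7 - 7/11)/((α - 5/2)*(α - 9/11)**2), whose expansion matches every shown term.
Denominator factor (α - 9/11)^2: pole of order 2 at 9/11, modulus 9/11.
Denominator factor (α - 5/2): pole of order 1 at 5/2, modulus 5/2.
The radius of convergence is the smallest modulus among the singular points: 9/11.


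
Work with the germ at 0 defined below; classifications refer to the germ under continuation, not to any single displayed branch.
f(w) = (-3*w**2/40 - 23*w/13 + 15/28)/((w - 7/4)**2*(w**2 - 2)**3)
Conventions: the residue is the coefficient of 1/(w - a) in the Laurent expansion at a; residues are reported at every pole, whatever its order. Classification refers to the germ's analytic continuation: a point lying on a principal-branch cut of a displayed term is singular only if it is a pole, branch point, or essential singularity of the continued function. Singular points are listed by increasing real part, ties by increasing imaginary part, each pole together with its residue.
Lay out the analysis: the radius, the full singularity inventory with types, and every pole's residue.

Denominator factor (w - 7/4)^2: pole of order 2 at 7/4, modulus 7/4.
Denominator factor (w**2 - 2)^3: discriminant 8, real irrational roots sqrt(2) and -sqrt(2); poles of order 3, moduli sqrt(2) and sqrt(2).
The radius of convergence is the smallest modulus among the singular points: sqrt(2).
The factor w**2 - 2 splits as (w - a)(w - a') with a = -sqrt(2), a' = sqrt(2). At the order-3 pole a set g(w) = (w - a)^3*f(w) = [(-3*w**2/40 - 23*w/13 + 15/28)/(w - 7/4)**2] / (w - a')^3.
Order-3 pole: residue = g''(a)/2; g''(-sqrt(2)) = -23120384/1085773 + (351793877/23385880)*sqrt(2), so the residue is -11560192/1085773 + (351793877/46771760)*sqrt(2).
The factor w**2 - 2 splits as (w - a)(w - a') with a = sqrt(2), a' = -sqrt(2). At the order-3 pole a set g(w) = (w - a)^3*f(w) = [(-3*w**2/40 - 23*w/13 + 15/28)/(w - 7/4)**2] / (w - a')^3.
Order-3 pole: residue = g''(a)/2; g''(sqrt(2)) = -23120384/1085773 - (351793877/23385880)*sqrt(2), so the residue is -11560192/1085773 - (351793877/46771760)*sqrt(2).
At the order-2 pole 7/4 set g(w) = (w - (7/4))^2*f(w) = (-3*w**2/40 - 23*w/13 + 15/28)/(w**2 - 2)**3.
Order-2 pole: residue = g'(a); g'(7/4) = 23120384/1085773, so the residue is 23120384/1085773.
List the singular points by increasing real part (a conjugate pair: the negative imaginary part first).

Radius of convergence at 0: sqrt(2).
At -sqrt(2): a pole of order 3; residue -11560192/1085773 + (351793877/46771760)*sqrt(2).
At sqrt(2): a pole of order 3; residue -11560192/1085773 - (351793877/46771760)*sqrt(2).
At 7/4: a pole of order 2; residue 23120384/1085773.


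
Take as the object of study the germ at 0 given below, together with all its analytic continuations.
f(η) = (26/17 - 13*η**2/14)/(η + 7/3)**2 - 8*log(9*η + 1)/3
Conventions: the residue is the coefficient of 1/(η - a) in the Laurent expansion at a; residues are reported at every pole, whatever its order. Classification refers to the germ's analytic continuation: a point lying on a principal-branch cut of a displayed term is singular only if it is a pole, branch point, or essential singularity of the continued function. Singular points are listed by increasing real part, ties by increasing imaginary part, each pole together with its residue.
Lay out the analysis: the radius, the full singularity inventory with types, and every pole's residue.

Denominator factor (η + 7/3)^2: pole of order 2 at -7/3, modulus 7/3.
Branch term (-8/3)*log(1 - η/(-1/9)): its argument vanishes at η = -1/9, a logarithmic branch point, modulus 1/9.
The radius of convergence is the smallest modulus among the singular points: 1/9.
The branch term is analytic at -7/3 and contributes nothing to the residue; only the rational part matters.
At the order-2 pole -7/3 set g(η) = (η - (-7/3))^2*(rational part) = 26/17 - 13*η**2/14.
Order-2 pole: residue = g'(a); g'(-7/3) = 13/3, so the residue is 13/3.
List the singular points by increasing real part (a conjugate pair: the negative imaginary part first).

Radius of convergence at 0: 1/9.
At -7/3: a pole of order 2; residue 13/3.
At -1/9: a logarithmic branch point.


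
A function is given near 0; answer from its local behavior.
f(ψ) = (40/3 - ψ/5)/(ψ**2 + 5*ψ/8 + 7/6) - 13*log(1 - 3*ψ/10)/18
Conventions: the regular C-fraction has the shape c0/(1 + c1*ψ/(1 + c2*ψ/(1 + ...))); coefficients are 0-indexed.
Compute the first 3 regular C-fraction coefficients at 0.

The regular C-fraction coefficients are [80/7, 17867/33600, -135803887/85761600].

Taylor coefficients (expand at 0): a_0 = 80/7, a_1 = -17867/2940, a_2 = -876941/137200.
c0 = a_0 = 80/7. Peel one level at a time: if S = 1 + c*ψ/S' with S'(0) = 1, then c is the ψ-coefficient of S and S' = c*ψ/(S - 1).
S_1 = c0/f = 1 + (17867/33600)*ψ + (135803887/161280000)*ψ^2 + ...; c1 = 17867/33600.
S_2 = c1*ψ/(S_1 - 1) = 1 + (-135803887/85761600)*ψ + ...; c2 = -135803887/85761600.


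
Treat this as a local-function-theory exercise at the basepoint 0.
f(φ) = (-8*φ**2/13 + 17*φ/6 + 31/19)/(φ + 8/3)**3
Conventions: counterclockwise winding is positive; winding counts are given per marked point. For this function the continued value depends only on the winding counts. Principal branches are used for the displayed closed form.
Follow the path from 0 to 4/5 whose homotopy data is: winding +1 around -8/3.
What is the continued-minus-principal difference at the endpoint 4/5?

Continued minus principal equals 0.

The function is rational, hence single-valued: continuing it around any pole returns the same value, so the difference is 0.


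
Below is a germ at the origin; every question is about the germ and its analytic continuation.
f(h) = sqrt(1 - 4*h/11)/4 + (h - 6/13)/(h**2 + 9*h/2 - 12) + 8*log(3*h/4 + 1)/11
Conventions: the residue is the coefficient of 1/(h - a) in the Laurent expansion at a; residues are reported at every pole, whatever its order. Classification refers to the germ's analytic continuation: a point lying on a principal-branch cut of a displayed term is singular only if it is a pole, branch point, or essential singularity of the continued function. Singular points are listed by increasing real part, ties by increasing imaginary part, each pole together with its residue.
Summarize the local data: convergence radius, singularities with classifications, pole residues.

Radius of convergence at 0: 4/3.
At -9/4 - (1/4)*sqrt(273): a pole of order 1; residue 1/2 + (47/2366)*sqrt(273).
At -4/3: a logarithmic branch point.
At -9/4 + (1/4)*sqrt(273): a pole of order 1; residue 1/2 - (47/2366)*sqrt(273).
At 11/4: an algebraic (square-root) branch point.

Denominator factor (h**2 + 9*h/2 - 12): discriminant 273/4, real irrational roots -9/4 + (1/4)*sqrt(273) and -9/4 - (1/4)*sqrt(273); poles of order 1, moduli -9/4 + (1/4)*sqrt(273) and 9/4 + (1/4)*sqrt(273).
Branch term (8/11)*log(1 - h/(-4/3)): its argument vanishes at h = -4/3, a logarithmic branch point, modulus 4/3.
Branch term (1/4)*sqrt(1 - h/(11/4)): its argument vanishes at h = 11/4, a square-root branch point, modulus 11/4.
The radius of convergence is the smallest modulus among the singular points: 4/3.
The branch terms are analytic at -9/4 - (1/4)*sqrt(273) and contribute nothing to the residue; only the rational part matters.
The factor h**2 + 9*h/2 - 12 splits as (h - a)(h - a') with a = -9/4 - (1/4)*sqrt(273), a' = -9/4 + (1/4)*sqrt(273). At the order-1 pole a set g(h) = (h - a)*(rational part) = [h - 6/13] / (h - a').
Simple pole: residue = g(a) at a = -9/4 - (1/4)*sqrt(273), which is 1/2 + (47/2366)*sqrt(273).
The branch terms are analytic at -9/4 + (1/4)*sqrt(273) and contribute nothing to the residue; only the rational part matters.
The factor h**2 + 9*h/2 - 12 splits as (h - a)(h - a') with a = -9/4 + (1/4)*sqrt(273), a' = -9/4 - (1/4)*sqrt(273). At the order-1 pole a set g(h) = (h - a)*(rational part) = [h - 6/13] / (h - a').
Simple pole: residue = g(a) at a = -9/4 + (1/4)*sqrt(273), which is 1/2 - (47/2366)*sqrt(273).
List the singular points by increasing real part (a conjugate pair: the negative imaginary part first).


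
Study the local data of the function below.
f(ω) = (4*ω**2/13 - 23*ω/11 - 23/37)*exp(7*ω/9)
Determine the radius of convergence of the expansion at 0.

The radius of convergence is infinite.

The factor exp(7*ω/9) is entire and contributes no finite singular point.
The polynomial part has no poles.
No finite singular points: the Taylor series at 0 converges everywhere.


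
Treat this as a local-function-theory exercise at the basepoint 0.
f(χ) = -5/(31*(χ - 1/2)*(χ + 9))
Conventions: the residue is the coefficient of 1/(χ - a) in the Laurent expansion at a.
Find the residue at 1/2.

The residue is -10/589.

At the order-1 pole 1/2 set g(χ) = (χ - (1/2))*f(χ) = -5/(31*(χ + 9)).
Simple pole: residue = g(a) at a = 1/2, which is -10/589.


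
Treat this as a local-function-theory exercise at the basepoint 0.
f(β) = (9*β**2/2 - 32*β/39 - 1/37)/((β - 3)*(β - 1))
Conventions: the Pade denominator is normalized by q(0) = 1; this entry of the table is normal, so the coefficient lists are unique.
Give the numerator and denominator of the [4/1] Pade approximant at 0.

The Pade approximant has numerator coefficients [-1/111, -54294572/196549587, 42828083/30238398, 85656166/196549587, 42828083/393099174]; denominator coefficients [1, -140272/136209].

Taylor coefficients needed (expand at 0): a_0 = -1/111, a_1 = -412/1443, a_2 = 3239/2886, a_3 = 530/333, a_4 = 45403/25974, a_5 = 70136/38961.
Write the denominator as Q(β) = 1 + q1*β. Requiring Q*f - P = O(β^6) with deg P <= 4 kills the coefficients of β^5..β^5 in Q*f:
  β^5: a_5 + q1*a_4 = 0, i.e. 70136/38961 + (45403/25974)*q1 = 0.
Solving this linear system: q1 = -140272/136209.
The numerator is Q*f truncated at degree 4: P0 = a_0 = -1/111; P1 = a_1 + q1*a_0 = -54294572/196549587; P2 = a_2 + q1*a_1 = 42828083/30238398; P3 = a_3 + q1*a_2 = 85656166/196549587; P4 = a_4 + q1*a_3 = 42828083/393099174.


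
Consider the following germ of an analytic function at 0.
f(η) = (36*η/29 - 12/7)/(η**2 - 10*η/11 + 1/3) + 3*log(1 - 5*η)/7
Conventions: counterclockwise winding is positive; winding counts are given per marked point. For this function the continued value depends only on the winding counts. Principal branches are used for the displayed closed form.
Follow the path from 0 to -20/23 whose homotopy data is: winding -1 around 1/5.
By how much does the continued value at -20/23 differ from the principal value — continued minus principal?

Continued minus principal equals -(6/7)*pi*i.

The rational part is single-valued and drops out of the difference; each branch term changes only by its own monodromy.
(3/7)*log(1 - η/(1/5)): each positive loop around 1/5 adds 2*pi*i to the log, so winding -1 contributes (3/7)*(-1)*2*pi*i = -(6/7)*pi*i.
Summing the contributions at η = -20/23 gives -(6/7)*pi*i.


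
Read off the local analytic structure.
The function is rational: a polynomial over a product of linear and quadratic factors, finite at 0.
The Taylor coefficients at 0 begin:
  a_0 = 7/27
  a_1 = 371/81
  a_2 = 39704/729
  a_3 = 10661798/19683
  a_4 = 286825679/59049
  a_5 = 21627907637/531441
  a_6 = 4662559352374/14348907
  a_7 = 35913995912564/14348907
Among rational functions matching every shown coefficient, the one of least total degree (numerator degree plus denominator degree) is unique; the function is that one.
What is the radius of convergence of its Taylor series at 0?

No rational of total degree below 6 reproduces all 8 coefficients; solving the [0/6] Pade equations on them gives f(h) = -7/(8*(h - 1/6)**3*(h + 9)**3), whose expansion matches every shown term.
Denominator factor (h + 9)^3: pole of order 3 at -9, modulus 9.
Denominator factor (h - 1/6)^3: pole of order 3 at 1/6, modulus 1/6.
The radius of convergence is the smallest modulus among the singular points: 1/6.

The radius of convergence is 1/6.


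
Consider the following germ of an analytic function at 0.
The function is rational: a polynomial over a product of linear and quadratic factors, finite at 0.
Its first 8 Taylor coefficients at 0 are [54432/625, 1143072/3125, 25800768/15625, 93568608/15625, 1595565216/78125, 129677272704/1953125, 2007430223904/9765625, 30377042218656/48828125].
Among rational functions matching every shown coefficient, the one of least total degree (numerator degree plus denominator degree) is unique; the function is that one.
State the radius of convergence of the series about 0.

No rational of total degree below 5 reproduces all 8 coefficients; solving the [0/5] Pade equations on them gives f(k) = -21/(10*(k - 5/12)**3*(k**2 + k + 1/3)), whose expansion matches every shown term.
Denominator factor (k - 5/12)^3: pole of order 3 at 5/12, modulus 5/12.
Denominator factor (k**2 + k + 1/3): discriminant -1/3, complex-conjugate roots (-1/2) + ((1/6)*sqrt(3))*i and (-1/2) - ((1/6)*sqrt(3))*i; poles of order 1, moduli (1/3)*sqrt(3) and (1/3)*sqrt(3).
The radius of convergence is the smallest modulus among the singular points: 5/12.

The radius of convergence is 5/12.


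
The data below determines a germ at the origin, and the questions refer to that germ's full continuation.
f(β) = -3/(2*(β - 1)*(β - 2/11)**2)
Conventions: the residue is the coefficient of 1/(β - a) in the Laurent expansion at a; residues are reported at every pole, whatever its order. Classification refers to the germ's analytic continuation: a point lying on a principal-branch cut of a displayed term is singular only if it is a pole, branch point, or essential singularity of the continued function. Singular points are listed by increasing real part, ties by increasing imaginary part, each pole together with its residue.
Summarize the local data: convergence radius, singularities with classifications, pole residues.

Radius of convergence at 0: 2/11.
At 2/11: a pole of order 2; residue 121/54.
At 1: a pole of order 1; residue -121/54.

Denominator factor (β - 2/11)^2: pole of order 2 at 2/11, modulus 2/11.
Denominator factor (β - 1): pole of order 1 at 1, modulus 1.
The radius of convergence is the smallest modulus among the singular points: 2/11.
At the order-2 pole 2/11 set g(β) = (β - (2/11))^2*f(β) = -3/(2*(β - 1)).
Order-2 pole: residue = g'(a); g'(2/11) = 121/54, so the residue is 121/54.
At the order-1 pole 1 set g(β) = (β - (1))*f(β) = -3/(2*(β - 2/11)**2).
Simple pole: residue = g(a) at a = 1, which is -121/54.
List the singular points by increasing real part (a conjugate pair: the negative imaginary part first).


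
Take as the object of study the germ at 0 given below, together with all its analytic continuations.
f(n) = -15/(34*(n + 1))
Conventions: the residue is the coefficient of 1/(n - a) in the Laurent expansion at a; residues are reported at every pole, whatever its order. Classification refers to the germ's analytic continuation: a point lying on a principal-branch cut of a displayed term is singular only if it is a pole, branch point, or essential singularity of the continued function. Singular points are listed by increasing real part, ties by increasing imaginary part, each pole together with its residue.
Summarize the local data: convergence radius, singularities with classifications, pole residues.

Denominator factor (n + 1): pole of order 1 at -1, modulus 1.
The radius of convergence is the smallest modulus among the singular points: 1.
At the order-1 pole -1 set g(n) = (n - (-1))*f(n) = -15/34.
Simple pole: residue = g(a) at a = -1, which is -15/34.

Radius of convergence at 0: 1.
At -1: a pole of order 1; residue -15/34.


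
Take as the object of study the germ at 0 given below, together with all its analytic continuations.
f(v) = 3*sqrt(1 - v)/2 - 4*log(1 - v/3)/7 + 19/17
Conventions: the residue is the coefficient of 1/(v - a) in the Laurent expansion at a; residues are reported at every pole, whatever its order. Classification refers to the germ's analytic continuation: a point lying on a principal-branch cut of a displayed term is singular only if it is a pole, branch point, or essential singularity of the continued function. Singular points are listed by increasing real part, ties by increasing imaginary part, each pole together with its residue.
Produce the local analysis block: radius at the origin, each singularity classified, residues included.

Radius of convergence at 0: 1.
At 1: an algebraic (square-root) branch point.
At 3: a logarithmic branch point.

Branch term (-4/7)*log(1 - v/(3)): its argument vanishes at v = 3, a logarithmic branch point, modulus 3.
Branch term (3/2)*sqrt(1 - v/(1)): its argument vanishes at v = 1, a square-root branch point, modulus 1.
The radius of convergence is the smallest modulus among the singular points: 1.
List the singular points by increasing real part (a conjugate pair: the negative imaginary part first).


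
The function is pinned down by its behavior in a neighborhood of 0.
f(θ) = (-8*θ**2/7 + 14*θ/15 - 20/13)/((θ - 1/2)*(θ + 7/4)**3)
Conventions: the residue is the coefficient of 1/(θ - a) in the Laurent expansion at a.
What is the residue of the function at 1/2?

At the order-1 pole 1/2 set g(θ) = (θ - (1/2))*f(θ) = (-8*θ**2/7 + 14*θ/15 - 20/13)/(θ + 7/4)**3.
Simple pole: residue = g(a) at a = 1/2, which is -118592/995085.

The residue is -118592/995085.


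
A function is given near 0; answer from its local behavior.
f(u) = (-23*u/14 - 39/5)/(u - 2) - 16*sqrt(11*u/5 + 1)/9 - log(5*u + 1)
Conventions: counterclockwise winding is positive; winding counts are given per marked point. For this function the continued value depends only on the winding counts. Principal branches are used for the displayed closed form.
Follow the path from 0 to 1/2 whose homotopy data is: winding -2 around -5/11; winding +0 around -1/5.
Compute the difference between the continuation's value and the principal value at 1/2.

The rational part is single-valued and drops out of the difference; each branch term changes only by its own monodromy.
(-16/9)*sqrt(1 - u/(-5/11)): winding -2 is even, the square root returns to the same sheet, contribution 0.
(-1)*log(1 - u/(-1/5)): winding 0 around -1/5, so this term returns to its principal value, contribution 0.
Summing the contributions at u = 1/2 gives 0.

Continued minus principal equals 0.


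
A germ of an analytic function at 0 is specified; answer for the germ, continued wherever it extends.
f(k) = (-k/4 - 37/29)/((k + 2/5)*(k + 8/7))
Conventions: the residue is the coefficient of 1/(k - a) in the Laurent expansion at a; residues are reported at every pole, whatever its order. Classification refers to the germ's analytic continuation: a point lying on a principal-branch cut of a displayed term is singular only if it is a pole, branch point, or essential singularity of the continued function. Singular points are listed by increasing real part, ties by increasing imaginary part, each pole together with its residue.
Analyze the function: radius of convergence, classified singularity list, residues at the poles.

Radius of convergence at 0: 2/5.
At -8/7: a pole of order 1; residue 1005/754.
At -2/5: a pole of order 1; residue -2387/1508.

Denominator factor (k + 2/5): pole of order 1 at -2/5, modulus 2/5.
Denominator factor (k + 8/7): pole of order 1 at -8/7, modulus 8/7.
The radius of convergence is the smallest modulus among the singular points: 2/5.
At the order-1 pole -8/7 set g(k) = (k - (-8/7))*f(k) = (-k/4 - 37/29)/(k + 2/5).
Simple pole: residue = g(a) at a = -8/7, which is 1005/754.
At the order-1 pole -2/5 set g(k) = (k - (-2/5))*f(k) = (-k/4 - 37/29)/(k + 8/7).
Simple pole: residue = g(a) at a = -2/5, which is -2387/1508.
List the singular points by increasing real part (a conjugate pair: the negative imaginary part first).


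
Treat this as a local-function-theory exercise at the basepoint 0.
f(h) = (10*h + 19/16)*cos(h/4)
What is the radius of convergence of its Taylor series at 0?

The radius of convergence is infinite.

The factor cos(h/4) is entire and contributes no finite singular point.
The polynomial part has no poles.
No finite singular points: the Taylor series at 0 converges everywhere.


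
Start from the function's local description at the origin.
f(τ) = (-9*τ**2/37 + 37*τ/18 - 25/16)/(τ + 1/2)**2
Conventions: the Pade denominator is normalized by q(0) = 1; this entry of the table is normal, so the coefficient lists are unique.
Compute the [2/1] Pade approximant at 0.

Taylor coefficients needed (expand at 0): a_0 = -25/4, a_1 = 299/9, a_2 = -36251/333, a_3 = 33584/111.
Write the denominator as Q(τ) = 1 + q1*τ. Requiring Q*f - P = O(τ^4) with deg P <= 2 kills the coefficients of τ^3..τ^3 in Q*f:
  τ^3: a_3 + q1*a_2 = 0, i.e. 33584/111 + (-36251/333)*q1 = 0.
Solving this linear system: q1 = 100752/36251.
The numerator is Q*f truncated at degree 2: P0 = a_0 = -25/4; P1 = a_1 + q1*a_0 = 5171749/326259; P2 = a_2 + q1*a_1 = -199515625/12071583.

The Pade approximant has numerator coefficients [-25/4, 5171749/326259, -199515625/12071583]; denominator coefficients [1, 100752/36251].


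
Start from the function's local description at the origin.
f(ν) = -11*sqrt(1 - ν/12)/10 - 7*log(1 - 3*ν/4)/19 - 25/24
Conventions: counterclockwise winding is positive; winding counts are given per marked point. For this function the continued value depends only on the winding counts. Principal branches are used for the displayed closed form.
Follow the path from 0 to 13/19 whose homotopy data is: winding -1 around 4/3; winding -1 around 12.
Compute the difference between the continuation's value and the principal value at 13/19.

The rational part is single-valued and drops out of the difference; each branch term changes only by its own monodromy.
(-7/19)*log(1 - ν/(4/3)): each positive loop around 4/3 adds 2*pi*i to the log, so winding -1 contributes (-7/19)*(-1)*2*pi*i = (14/19)*pi*i.
(-11/10)*sqrt(1 - ν/(12)): winding -1 is odd, the square root flips sign, contributing -2*(-11/10)*sqrt(1 - (13/19)/(12)) = -2*(-11/10)*sqrt(215/228) = (11/570)*sqrt(12255).
Summing the contributions at ν = 13/19 gives ((11/570)*sqrt(12255)) + ((14/19)*pi)*i.

Continued minus principal equals ((11/570)*sqrt(12255)) + ((14/19)*pi)*i.


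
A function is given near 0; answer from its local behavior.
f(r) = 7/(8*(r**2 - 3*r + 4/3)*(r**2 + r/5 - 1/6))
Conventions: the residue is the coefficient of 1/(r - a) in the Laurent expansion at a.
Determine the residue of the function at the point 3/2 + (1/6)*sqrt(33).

The residue is -420/451 + (315/1804)*sqrt(33).

The factor r**2 - 3*r + 4/3 splits as (r - a)(r - a') with a = 3/2 + (1/6)*sqrt(33), a' = 3/2 - (1/6)*sqrt(33). At the order-1 pole a set g(r) = (r - a)*f(r) = [7/(8*(r**2 + r/5 - 1/6))] / (r - a').
Simple pole: residue = g(a) at a = 3/2 + (1/6)*sqrt(33), which is -420/451 + (315/1804)*sqrt(33).


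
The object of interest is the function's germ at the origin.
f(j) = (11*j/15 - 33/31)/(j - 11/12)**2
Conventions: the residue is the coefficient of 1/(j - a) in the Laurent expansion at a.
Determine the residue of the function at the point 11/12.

The residue is 11/15.

At the order-2 pole 11/12 set g(j) = (j - (11/12))^2*f(j) = 11*j/15 - 33/31.
Order-2 pole: residue = g'(a); g'(11/12) = 11/15, so the residue is 11/15.


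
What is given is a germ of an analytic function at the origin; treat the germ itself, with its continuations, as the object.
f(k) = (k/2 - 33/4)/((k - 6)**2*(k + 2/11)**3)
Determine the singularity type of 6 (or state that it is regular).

The denominator factor k - 6 vanishes at 6 and appears to the power 2; the numerator there equals -21/4, nonzero, and no other factor vanishes.
Hence a pole whose order is the multiplicity, 2.

The point is a pole of order 2.


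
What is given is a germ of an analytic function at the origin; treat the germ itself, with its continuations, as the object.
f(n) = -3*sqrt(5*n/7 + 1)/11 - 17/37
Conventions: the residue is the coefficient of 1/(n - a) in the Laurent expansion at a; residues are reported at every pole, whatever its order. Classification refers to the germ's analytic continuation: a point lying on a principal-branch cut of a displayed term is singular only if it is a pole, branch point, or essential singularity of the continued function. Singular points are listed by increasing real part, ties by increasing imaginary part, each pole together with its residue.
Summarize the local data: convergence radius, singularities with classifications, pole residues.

Branch term (-3/11)*sqrt(1 - n/(-7/5)): its argument vanishes at n = -7/5, a square-root branch point, modulus 7/5.
The radius of convergence is the smallest modulus among the singular points: 7/5.

Radius of convergence at 0: 7/5.
At -7/5: an algebraic (square-root) branch point.


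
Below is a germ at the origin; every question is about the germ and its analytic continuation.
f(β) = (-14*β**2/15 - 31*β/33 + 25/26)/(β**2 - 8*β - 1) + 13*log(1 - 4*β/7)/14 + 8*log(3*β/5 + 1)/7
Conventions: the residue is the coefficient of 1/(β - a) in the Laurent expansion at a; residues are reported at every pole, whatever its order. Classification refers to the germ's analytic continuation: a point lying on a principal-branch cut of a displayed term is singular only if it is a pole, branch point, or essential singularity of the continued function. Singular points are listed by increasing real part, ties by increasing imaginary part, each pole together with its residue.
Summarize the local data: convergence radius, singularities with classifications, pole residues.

Denominator factor (β**2 - 8*β - 1): discriminant 68, real irrational roots 4 + sqrt(17) and 4 - sqrt(17); poles of order 1, moduli 4 + sqrt(17) and -4 + sqrt(17).
Branch term (8/7)*log(1 - β/(-5/3)): its argument vanishes at β = -5/3, a logarithmic branch point, modulus 5/3.
Branch term (13/14)*log(1 - β/(7/4)): its argument vanishes at β = 7/4, a logarithmic branch point, modulus 7/4.
The radius of convergence is the smallest modulus among the singular points: -4 + sqrt(17).
The branch terms are analytic at 4 - sqrt(17) and contribute nothing to the residue; only the rational part matters.
The factor β**2 - 8*β - 1 splits as (β - a)(β - a') with a = 4 - sqrt(17), a' = 4 + sqrt(17). At the order-1 pole a set g(β) = (β - a)*(rational part) = [-14*β**2/15 - 31*β/33 + 25/26] / (β - a').
Simple pole: residue = g(a) at a = 4 - sqrt(17), which is -1387/330 + (144127/145860)*sqrt(17).
The branch terms are analytic at 4 + sqrt(17) and contribute nothing to the residue; only the rational part matters.
The factor β**2 - 8*β - 1 splits as (β - a)(β - a') with a = 4 + sqrt(17), a' = 4 - sqrt(17). At the order-1 pole a set g(β) = (β - a)*(rational part) = [-14*β**2/15 - 31*β/33 + 25/26] / (β - a').
Simple pole: residue = g(a) at a = 4 + sqrt(17), which is -1387/330 - (144127/145860)*sqrt(17).
List the singular points by increasing real part (a conjugate pair: the negative imaginary part first).

Radius of convergence at 0: -4 + sqrt(17).
At -5/3: a logarithmic branch point.
At 4 - sqrt(17): a pole of order 1; residue -1387/330 + (144127/145860)*sqrt(17).
At 7/4: a logarithmic branch point.
At 4 + sqrt(17): a pole of order 1; residue -1387/330 - (144127/145860)*sqrt(17).


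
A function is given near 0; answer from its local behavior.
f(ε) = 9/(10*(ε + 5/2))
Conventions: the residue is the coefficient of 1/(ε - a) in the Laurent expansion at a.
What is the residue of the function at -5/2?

At the order-1 pole -5/2 set g(ε) = (ε - (-5/2))*f(ε) = 9/10.
Simple pole: residue = g(a) at a = -5/2, which is 9/10.

The residue is 9/10.


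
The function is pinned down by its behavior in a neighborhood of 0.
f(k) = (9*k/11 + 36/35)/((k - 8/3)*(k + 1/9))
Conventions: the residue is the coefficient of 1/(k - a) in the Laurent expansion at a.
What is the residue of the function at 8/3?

At the order-1 pole 8/3 set g(k) = (k - (8/3))*f(k) = (9*k/11 + 36/35)/(k + 1/9).
Simple pole: residue = g(a) at a = 8/3, which is 11124/9625.

The residue is 11124/9625.


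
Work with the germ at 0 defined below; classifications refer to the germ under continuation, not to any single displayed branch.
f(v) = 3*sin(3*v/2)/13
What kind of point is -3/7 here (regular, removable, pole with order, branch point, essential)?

There is no denominator, hence no pole anywhere.
The factor -sin(3*v/2) is entire.
So the germ continues analytically to -3/7.

The point is a regular point.


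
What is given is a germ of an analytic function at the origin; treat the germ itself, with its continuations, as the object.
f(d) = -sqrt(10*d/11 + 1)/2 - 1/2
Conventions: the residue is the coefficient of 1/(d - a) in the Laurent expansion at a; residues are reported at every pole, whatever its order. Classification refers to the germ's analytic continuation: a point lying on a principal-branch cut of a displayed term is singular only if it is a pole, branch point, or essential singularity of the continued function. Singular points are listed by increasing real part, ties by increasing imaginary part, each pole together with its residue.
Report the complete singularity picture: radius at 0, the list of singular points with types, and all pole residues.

Radius of convergence at 0: 11/10.
At -11/10: an algebraic (square-root) branch point.

Branch term (-1/2)*sqrt(1 - d/(-11/10)): its argument vanishes at d = -11/10, a square-root branch point, modulus 11/10.
The radius of convergence is the smallest modulus among the singular points: 11/10.


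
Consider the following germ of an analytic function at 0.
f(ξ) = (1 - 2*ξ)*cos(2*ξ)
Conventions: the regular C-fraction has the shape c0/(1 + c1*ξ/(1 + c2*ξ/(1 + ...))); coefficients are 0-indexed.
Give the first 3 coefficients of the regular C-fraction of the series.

Taylor coefficients (expand at 0): a_0 = 1, a_1 = -2, a_2 = -2.
c0 = a_0 = 1. Peel one level at a time: if S = 1 + c*ξ/S' with S'(0) = 1, then c is the ξ-coefficient of S and S' = c*ξ/(S - 1).
S_1 = c0/f = 1 + (2)*ξ + (6)*ξ^2 + ...; c1 = 2.
S_2 = c1*ξ/(S_1 - 1) = 1 + (-3)*ξ + ...; c2 = -3.

The regular C-fraction coefficients are [1, 2, -3].


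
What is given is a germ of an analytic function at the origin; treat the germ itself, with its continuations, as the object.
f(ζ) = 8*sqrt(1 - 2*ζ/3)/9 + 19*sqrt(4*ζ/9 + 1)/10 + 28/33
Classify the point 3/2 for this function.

The point is an algebraic (square-root) branch point.

The term (8/9)*sqrt(1 - ζ/(3/2)) has argument 1 - 3/2/(3/2) = 0 at 3/2: a square-root (algebraic, two-sheeted) branch point; the remaining terms are analytic or single-valued there.


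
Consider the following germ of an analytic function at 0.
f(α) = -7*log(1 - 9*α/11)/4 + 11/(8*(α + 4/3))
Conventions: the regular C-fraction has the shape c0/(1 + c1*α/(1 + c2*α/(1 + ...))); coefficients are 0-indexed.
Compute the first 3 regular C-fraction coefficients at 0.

The regular C-fraction coefficients are [33/32, -309/484, -14112/12463].

Taylor coefficients (expand at 0): a_0 = 33/32, a_1 = 927/1408, a_2 = 72225/61952.
c0 = a_0 = 33/32. Peel one level at a time: if S = 1 + c*α/S' with S'(0) = 1, then c is the α-coefficient of S and S' = c*α/(S - 1).
S_1 = c0/f = 1 + (-309/484)*α + (-10584/14641)*α^2 + ...; c1 = -309/484.
S_2 = c1*α/(S_1 - 1) = 1 + (-14112/12463)*α + ...; c2 = -14112/12463.


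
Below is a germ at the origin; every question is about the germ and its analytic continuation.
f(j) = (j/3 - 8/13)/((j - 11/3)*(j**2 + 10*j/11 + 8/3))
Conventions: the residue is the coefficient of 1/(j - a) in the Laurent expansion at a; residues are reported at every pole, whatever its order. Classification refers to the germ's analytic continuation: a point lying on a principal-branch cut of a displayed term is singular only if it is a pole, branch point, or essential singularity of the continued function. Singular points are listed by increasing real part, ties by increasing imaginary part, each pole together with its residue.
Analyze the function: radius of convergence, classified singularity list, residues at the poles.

Radius of convergence at 0: (2/3)*sqrt(6).
At (-5/11) - ((1/33)*sqrt(2679))*i: a pole of order 1; residue (-71/4550) + ((109/86450)*sqrt(2679))*i.
At (-5/11) + ((1/33)*sqrt(2679))*i: a pole of order 1; residue (-71/4550) - ((109/86450)*sqrt(2679))*i.
At 11/3: a pole of order 1; residue 71/2275.

Denominator factor (j**2 + 10*j/11 + 8/3): discriminant -3572/363, complex-conjugate roots (-5/11) + ((1/33)*sqrt(2679))*i and (-5/11) - ((1/33)*sqrt(2679))*i; poles of order 1, moduli (2/3)*sqrt(6) and (2/3)*sqrt(6).
Denominator factor (j - 11/3): pole of order 1 at 11/3, modulus 11/3.
The radius of convergence is the smallest modulus among the singular points: (2/3)*sqrt(6).
The factor j**2 + 10*j/11 + 8/3 splits as (j - a)(j - a') with a = (-5/11) - ((1/33)*sqrt(2679))*i, a' = (-5/11) + ((1/33)*sqrt(2679))*i. At the order-1 pole a set g(j) = (j - a)*f(j) = [(j/3 - 8/13)/(j - 11/3)] / (j - a').
Simple pole: residue = g(a) at a = (-5/11) - ((1/33)*sqrt(2679))*i, which is (-71/4550) + ((109/86450)*sqrt(2679))*i.
The factor j**2 + 10*j/11 + 8/3 splits as (j - a)(j - a') with a = (-5/11) + ((1/33)*sqrt(2679))*i, a' = (-5/11) - ((1/33)*sqrt(2679))*i. At the order-1 pole a set g(j) = (j - a)*f(j) = [(j/3 - 8/13)/(j - 11/3)] / (j - a').
Simple pole: residue = g(a) at a = (-5/11) + ((1/33)*sqrt(2679))*i, which is (-71/4550) - ((109/86450)*sqrt(2679))*i.
At the order-1 pole 11/3 set g(j) = (j - (11/3))*f(j) = (j/3 - 8/13)/(j**2 + 10*j/11 + 8/3).
Simple pole: residue = g(a) at a = 11/3, which is 71/2275.
List the singular points by increasing real part (a conjugate pair: the negative imaginary part first).


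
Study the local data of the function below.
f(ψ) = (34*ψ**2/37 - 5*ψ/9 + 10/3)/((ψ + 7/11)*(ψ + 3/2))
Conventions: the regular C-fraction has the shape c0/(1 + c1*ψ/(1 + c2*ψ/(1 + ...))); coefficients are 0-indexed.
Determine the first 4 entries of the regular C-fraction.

Taylor coefficients (expand at 0): a_0 = 220/63, a_1 = -11110/1323, a_2 = 16549214/1027971, a_3 = -587898718/21587391.
c0 = a_0 = 220/63. Peel one level at a time: if S = 1 + c*ψ/S' with S'(0) = 1, then c is the ψ-coefficient of S and S' = c*ψ/(S - 1).
S_1 = c0/f = 1 + (101/42)*ψ + (54673/46620)*ψ^2 + ...; c1 = 101/42.
S_2 = c1*ψ/(S_1 - 1) = 1 + (-54673/112110)*ψ + (452703632/1047387675)*ψ^2 + ...; c2 = -54673/112110.
S_3 = c2*ψ/(S_2 - 1) = 1 + (905407264/1021565005)*ψ + ...; c3 = 905407264/1021565005.

The regular C-fraction coefficients are [220/63, 101/42, -54673/112110, 905407264/1021565005].


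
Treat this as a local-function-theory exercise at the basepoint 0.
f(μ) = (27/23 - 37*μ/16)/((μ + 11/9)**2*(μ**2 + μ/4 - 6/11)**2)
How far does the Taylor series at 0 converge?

Denominator factor (μ + 11/9)^2: pole of order 2 at -11/9, modulus 11/9.
Denominator factor (μ**2 + μ/4 - 6/11)^2: discriminant 395/176, real irrational roots -1/8 + (1/88)*sqrt(4345) and -1/8 - (1/88)*sqrt(4345); poles of order 2, moduli -1/8 + (1/88)*sqrt(4345) and 1/8 + (1/88)*sqrt(4345).
The radius of convergence is the smallest modulus among the singular points: -1/8 + (1/88)*sqrt(4345).

The radius of convergence is -1/8 + (1/88)*sqrt(4345).


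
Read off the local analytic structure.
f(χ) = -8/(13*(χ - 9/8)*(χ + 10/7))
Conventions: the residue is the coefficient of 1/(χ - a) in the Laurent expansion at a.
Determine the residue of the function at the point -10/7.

At the order-1 pole -10/7 set g(χ) = (χ - (-10/7))*f(χ) = -8/(13*(χ - 9/8)).
Simple pole: residue = g(a) at a = -10/7, which is 448/1859.

The residue is 448/1859.


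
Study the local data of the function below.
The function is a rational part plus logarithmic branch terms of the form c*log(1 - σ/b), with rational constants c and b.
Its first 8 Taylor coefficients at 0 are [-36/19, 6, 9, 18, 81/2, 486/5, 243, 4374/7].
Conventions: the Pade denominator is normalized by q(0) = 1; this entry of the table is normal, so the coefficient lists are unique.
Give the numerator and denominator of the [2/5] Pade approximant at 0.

Taylor coefficients needed (read off): a_0 = -36/19, a_1 = 6, a_2 = 9, a_3 = 18, a_4 = 81/2, a_5 = 486/5, a_6 = 243, a_7 = 4374/7.
Write the denominator as Q(σ) = 1 + q1*σ + q2*σ^2 + q3*σ^3 + q4*σ^4 + q5*σ^5. Requiring Q*f - P = O(σ^8) with deg P <= 2 kills the coefficients of σ^3..σ^7 in Q*f:
  σ^3: a_3 + q1*a_2 + q2*a_1 + q3*a_0 = 0, i.e. 18 + (9)*q1 + (6)*q2 + (-36/19)*q3 = 0.
  σ^4: a_4 + q1*a_3 + q2*a_2 + q3*a_1 + q4*a_0 = 0, i.e. 81/2 + (18)*q1 + (9)*q2 + (6)*q3 + (-36/19)*q4 = 0.
  σ^5: a_5 + q1*a_4 + q2*a_3 + q3*a_2 + q4*a_1 + q5*a_0 = 0, i.e. 486/5 + (81/2)*q1 + (18)*q2 + (9)*q3 + (6)*q4 + (-36/19)*q5 = 0.
  σ^6: a_6 + q1*a_5 + q2*a_4 + q3*a_3 + q4*a_2 + q5*a_1 = 0, i.e. 243 + (486/5)*q1 + (81/2)*q2 + (18)*q3 + (9)*q4 + (6)*q5 = 0.
  σ^7: a_7 + q1*a_6 + q2*a_5 + q3*a_4 + q4*a_3 + q5*a_2 = 0, i.e. 4374/7 + (243)*q1 + (486/5)*q2 + (81/2)*q3 + (18)*q4 + (9)*q5 = 0.
Solving this linear system: q1 = -67019537/17190033, q2 = 34558043/11460022, q3 = 3037739/5730011, q4 = 7781241/22920044, q5 = 5877384/28650055.
The numerator is Q*f truncated at degree 2: P0 = a_0 = -36/19; P1 = a_1 + q1*a_0 = 1457455698/108870209; P2 = a_2 + q1*a_1 + q2*a_0 = -2188955299/108870209.

The Pade approximant has numerator coefficients [-36/19, 1457455698/108870209, -2188955299/108870209]; denominator coefficients [1, -67019537/17190033, 34558043/11460022, 3037739/5730011, 7781241/22920044, 5877384/28650055].


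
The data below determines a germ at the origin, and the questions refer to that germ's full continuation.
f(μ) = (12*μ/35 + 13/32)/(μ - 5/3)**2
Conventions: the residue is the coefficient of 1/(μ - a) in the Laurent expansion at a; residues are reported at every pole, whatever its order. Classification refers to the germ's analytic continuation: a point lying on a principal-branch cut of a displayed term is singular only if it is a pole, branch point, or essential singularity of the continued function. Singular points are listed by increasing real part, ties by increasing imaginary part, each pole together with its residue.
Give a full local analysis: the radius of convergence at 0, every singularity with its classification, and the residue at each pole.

Radius of convergence at 0: 5/3.
At 5/3: a pole of order 2; residue 12/35.

Denominator factor (μ - 5/3)^2: pole of order 2 at 5/3, modulus 5/3.
The radius of convergence is the smallest modulus among the singular points: 5/3.
At the order-2 pole 5/3 set g(μ) = (μ - (5/3))^2*f(μ) = 12*μ/35 + 13/32.
Order-2 pole: residue = g'(a); g'(5/3) = 12/35, so the residue is 12/35.


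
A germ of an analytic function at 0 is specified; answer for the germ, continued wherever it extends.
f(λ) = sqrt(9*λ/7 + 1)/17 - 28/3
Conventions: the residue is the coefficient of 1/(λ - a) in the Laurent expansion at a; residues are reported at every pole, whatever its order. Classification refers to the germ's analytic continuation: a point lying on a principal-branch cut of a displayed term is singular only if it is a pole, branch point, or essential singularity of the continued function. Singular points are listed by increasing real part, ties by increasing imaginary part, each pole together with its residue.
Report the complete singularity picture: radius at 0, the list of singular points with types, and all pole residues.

Radius of convergence at 0: 7/9.
At -7/9: an algebraic (square-root) branch point.

Branch term (1/17)*sqrt(1 - λ/(-7/9)): its argument vanishes at λ = -7/9, a square-root branch point, modulus 7/9.
The radius of convergence is the smallest modulus among the singular points: 7/9.
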